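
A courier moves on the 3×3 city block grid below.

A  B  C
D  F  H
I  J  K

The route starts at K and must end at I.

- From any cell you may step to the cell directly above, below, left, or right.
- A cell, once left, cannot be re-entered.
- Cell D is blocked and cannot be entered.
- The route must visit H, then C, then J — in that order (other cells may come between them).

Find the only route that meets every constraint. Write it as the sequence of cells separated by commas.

The waypoints must appear in the order H, C, J, with no cell reused.
Route from K: up 2 to C, left 1 to B, down 2 to J, left 1 to I — 6 moves in all.
Check: order respected (H at step 1, C at step 2, J at step 5).

K, H, C, B, F, J, I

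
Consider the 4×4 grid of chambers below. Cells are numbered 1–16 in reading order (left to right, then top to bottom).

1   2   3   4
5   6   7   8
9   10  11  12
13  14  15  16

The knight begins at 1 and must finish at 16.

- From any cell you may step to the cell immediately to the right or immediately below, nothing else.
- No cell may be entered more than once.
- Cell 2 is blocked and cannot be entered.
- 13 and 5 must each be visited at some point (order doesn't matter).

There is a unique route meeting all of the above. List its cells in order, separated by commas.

1, 5, 9, 13, 14, 15, 16

Moves only go right or down, so the column and row indices never decrease.
Route from 1: 3× down (reaching 13), 3× right (reaching 16) — 6 moves in all.
Check: all required cells visited.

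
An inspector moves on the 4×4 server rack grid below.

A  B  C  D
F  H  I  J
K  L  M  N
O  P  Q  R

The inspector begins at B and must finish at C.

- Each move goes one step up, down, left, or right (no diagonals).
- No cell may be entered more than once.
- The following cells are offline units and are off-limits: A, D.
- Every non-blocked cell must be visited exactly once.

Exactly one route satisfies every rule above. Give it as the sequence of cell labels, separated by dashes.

Need to visit all 14 open cells exactly once, starting at B and ending at C.
Route from B: down to H, left to F, 2× down (reaching O), right to P, up to L, right to M, down to Q, right to R, 2× up (reaching J), left to I, up to C — 13 moves in all.
Check: all 14 open cells covered.

B - H - F - K - O - P - L - M - Q - R - N - J - I - C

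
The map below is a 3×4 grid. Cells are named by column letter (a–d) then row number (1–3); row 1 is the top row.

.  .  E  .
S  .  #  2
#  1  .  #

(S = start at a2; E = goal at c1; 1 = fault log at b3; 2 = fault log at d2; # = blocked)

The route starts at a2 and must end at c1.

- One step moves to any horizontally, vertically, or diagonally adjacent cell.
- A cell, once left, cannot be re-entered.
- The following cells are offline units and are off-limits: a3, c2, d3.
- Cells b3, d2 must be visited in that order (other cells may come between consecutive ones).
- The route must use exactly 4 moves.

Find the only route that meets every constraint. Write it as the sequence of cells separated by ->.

The waypoints must appear in the order b3, d2, with no cell reused.
Route from a2: down-right 1 to b3, right 1 to c3, up-right 1 to d2, up-left 1 to c1 — 4 moves in all.
Check: order respected (1 at step 1, 2 at step 3); 4 moves as required.

a2 -> b3 -> c3 -> d2 -> c1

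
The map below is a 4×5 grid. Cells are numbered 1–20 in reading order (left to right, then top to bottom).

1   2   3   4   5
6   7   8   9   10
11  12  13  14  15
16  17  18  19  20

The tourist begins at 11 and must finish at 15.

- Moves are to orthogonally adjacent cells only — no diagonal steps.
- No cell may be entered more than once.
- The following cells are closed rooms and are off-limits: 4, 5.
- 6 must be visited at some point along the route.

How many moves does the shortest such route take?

6

Any route passes through 6 somewhere between 11 and 15. Summing Manhattan distances along the two legs (11 → 6 → 15) gives a lower bound of 1 + 5 = 6 moves.
A route of 6 moves achieves this: 11 → 6 → 7 → 12 → 13 → 14 → 15.
Since 6 matches the lower bound, it is optimal.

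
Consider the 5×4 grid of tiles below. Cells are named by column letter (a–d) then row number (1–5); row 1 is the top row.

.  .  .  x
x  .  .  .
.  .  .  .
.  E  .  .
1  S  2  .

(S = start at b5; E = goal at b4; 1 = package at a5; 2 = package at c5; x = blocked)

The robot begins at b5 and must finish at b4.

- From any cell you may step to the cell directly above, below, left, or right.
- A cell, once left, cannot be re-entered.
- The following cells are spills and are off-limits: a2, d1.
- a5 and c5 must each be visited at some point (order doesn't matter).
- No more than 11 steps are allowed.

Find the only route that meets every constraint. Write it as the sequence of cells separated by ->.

The budget equals the shortest possible length, so every move has to be on a shortest route through the required cells.
Route from b5: left to a5, 2× up (reaching a3), 3× right (reaching d3), 2× down (reaching d5), left to c5, up to c4, left to b4 — 11 moves in all.
Check: all required cells visited; 11 ≤ 11 moves.

b5 -> a5 -> a4 -> a3 -> b3 -> c3 -> d3 -> d4 -> d5 -> c5 -> c4 -> b4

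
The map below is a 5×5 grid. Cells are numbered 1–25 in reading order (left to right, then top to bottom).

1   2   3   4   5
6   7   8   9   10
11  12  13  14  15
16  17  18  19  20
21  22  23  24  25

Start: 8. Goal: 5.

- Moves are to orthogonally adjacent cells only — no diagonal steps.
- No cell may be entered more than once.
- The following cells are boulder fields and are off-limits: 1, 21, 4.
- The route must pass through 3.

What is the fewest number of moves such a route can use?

Any route passes through 3 somewhere between 8 and 5. Summing Manhattan distances along the two legs (8 → 3 → 5) gives a lower bound of 1 + 2 = 3 moves.
That bound ignores the blocked cells. Measuring each leg by the fewest moves that actually steer around them (8→3: 1; 3→5: 4) raises the lower bound to 5.
The shortest route satisfying every rule uses 9 moves: 8 → 3 → 2 → 7 → 12 → 13 → 14 → 9 → 10 → 5.
The bound of 5 isn't tight here; checking systematically, no route of length 5 through 8 satisfies every constraint (on a 4-connected grid the length of any start-to-goal walk has the same parity as the Manhattan bound, so only lengths 5, 7, 9, … need checking), so 9 is the minimum.

9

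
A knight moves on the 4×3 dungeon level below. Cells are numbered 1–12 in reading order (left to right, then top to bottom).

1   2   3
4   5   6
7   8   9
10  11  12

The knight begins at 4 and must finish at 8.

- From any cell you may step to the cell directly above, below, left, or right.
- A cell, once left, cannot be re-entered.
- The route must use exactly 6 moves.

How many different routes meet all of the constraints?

Need simple routes of exactly 6 moves from 4 to 8 (Manhattan distance 2, so 2 moves are spent on a detour and 2 undoing it).
Enumerating: 4 1 2 5 6 9 8 | 4 1 2 3 6 9 8 | 4 1 2 3 6 5 8 | 4 7 10 11 12 9 8 | 4 5 2 3 6 9 8 | 4 5 6 9 12 11 8.
That gives 6 routes.

6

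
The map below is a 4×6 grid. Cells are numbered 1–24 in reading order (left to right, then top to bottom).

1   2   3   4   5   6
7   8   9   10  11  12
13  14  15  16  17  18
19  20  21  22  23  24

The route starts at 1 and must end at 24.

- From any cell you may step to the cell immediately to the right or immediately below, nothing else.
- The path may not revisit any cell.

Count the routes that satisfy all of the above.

56

A right/down-only route from 1 to 24 makes exactly 3 down-moves and 5 right-moves in some order.
With no other constraints that would be C(8,3) = 56 routes.
That gives 56 routes.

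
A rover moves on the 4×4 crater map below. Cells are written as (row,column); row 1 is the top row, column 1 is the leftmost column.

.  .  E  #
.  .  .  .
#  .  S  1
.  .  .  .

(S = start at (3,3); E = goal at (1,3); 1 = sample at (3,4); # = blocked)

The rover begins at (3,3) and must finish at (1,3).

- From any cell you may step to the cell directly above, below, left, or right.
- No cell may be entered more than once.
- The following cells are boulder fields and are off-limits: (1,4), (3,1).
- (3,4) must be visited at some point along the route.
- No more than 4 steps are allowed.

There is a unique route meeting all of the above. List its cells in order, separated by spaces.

(3,3) (3,4) (2,4) (2,3) (1,3)

The 4-move cap with required stops at (3,4) leaves no slack for detours.
Route from (3,3): right to (3,4), up to (2,4), left to (2,3), up to (1,3) — 4 moves in all.
Check: all required cells visited; 4 ≤ 4 moves.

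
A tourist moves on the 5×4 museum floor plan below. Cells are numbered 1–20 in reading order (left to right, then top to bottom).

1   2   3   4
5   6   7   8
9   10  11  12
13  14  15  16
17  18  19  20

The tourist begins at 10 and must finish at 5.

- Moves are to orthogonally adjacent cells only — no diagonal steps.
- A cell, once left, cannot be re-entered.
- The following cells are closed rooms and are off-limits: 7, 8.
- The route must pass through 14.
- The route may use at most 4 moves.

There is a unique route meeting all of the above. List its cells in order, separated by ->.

10 -> 14 -> 13 -> 9 -> 5

The budget equals the shortest possible length, so every move has to be on a shortest route through the required cells.
Route from 10: down to 14, left to 13, 2× up (reaching 5) — 4 moves in all.
Check: all required cells visited; 4 ≤ 4 moves.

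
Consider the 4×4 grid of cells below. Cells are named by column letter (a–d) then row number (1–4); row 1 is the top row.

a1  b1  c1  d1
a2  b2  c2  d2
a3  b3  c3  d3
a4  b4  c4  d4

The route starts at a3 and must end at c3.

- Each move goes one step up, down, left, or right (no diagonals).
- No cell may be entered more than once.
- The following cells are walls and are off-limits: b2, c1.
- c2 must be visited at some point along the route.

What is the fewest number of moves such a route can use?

8

Any route passes through c2 somewhere between a3 and c3. Summing Manhattan distances along the two legs (a3 → c2 → c3) gives a lower bound of 3 + 1 = 4 moves.
The shortest route satisfying every rule uses 8 moves: a3 → a4 → b4 → c4 → d4 → d3 → d2 → c2 → c3.
The bound of 4 isn't tight here; checking systematically, no route of length 4 through 7 satisfies every constraint (on a 4-connected grid the length of any start-to-goal walk has the same parity as the Manhattan bound, so only lengths 4, 6, 8, … need checking), so 8 is the minimum.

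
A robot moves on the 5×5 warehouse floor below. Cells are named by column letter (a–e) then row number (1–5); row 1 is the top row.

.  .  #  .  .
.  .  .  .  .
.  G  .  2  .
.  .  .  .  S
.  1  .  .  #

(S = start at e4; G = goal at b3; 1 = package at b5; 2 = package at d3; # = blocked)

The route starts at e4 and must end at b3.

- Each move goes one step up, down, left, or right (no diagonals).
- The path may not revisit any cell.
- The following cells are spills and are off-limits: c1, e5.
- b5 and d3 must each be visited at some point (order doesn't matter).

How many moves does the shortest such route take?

Any route passes through b5 and d3 in some order between e4 and b3. Summing Manhattan distances along each leg and taking the cheapest ordering (e4 → d3 → b5 → b3) gives a lower bound of 2 + 4 + 2 = 8 moves.
A route of 8 moves achieves this: e4 → e3 → d3 → d4 → d5 → c5 → b5 → b4 → b3.
Since 8 matches the lower bound, it is optimal.

8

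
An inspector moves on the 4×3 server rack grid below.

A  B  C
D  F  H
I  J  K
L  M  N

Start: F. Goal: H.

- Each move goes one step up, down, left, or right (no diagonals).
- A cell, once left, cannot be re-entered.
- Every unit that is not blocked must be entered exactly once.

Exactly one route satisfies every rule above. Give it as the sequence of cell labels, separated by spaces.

F J K N M L I D A B C H

Need to visit all 12 open cells exactly once, starting at F and ending at H.
Cell N has only two open neighbours (K and M), so the path must pass straight through it: one of those is the cell it's entered from and the other is where it exits.
Route from F: down 1 to J, right 1 to K, down 1 to N, left 2 to L, up 3 to A, right 2 to C, down 1 to H — 11 moves in all.
Check: all 12 open cells covered.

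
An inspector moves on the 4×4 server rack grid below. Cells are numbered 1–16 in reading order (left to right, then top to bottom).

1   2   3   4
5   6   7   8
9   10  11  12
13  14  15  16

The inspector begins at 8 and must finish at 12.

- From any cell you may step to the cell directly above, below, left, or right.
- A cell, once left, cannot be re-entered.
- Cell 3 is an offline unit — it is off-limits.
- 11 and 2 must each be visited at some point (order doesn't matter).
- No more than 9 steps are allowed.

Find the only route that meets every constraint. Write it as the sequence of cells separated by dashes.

Any route must reach 11 and 2 and still end at 12 within 9 moves, so the order of the required stops is forced.
Route from 8: left 2 to 6, up 1 to 2, left 1 to 1, down 2 to 9, right 3 to 12 — 9 moves in all.
Check: all required cells visited; 9 ≤ 9 moves.

8 - 7 - 6 - 2 - 1 - 5 - 9 - 10 - 11 - 12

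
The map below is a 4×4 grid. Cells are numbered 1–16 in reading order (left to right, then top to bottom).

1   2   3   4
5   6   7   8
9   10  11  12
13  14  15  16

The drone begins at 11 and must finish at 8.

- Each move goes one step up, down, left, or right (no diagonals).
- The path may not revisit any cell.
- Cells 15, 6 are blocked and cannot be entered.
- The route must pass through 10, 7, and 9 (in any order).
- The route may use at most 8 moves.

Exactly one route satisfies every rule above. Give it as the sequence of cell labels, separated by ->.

11 -> 10 -> 9 -> 5 -> 1 -> 2 -> 3 -> 7 -> 8

The 8-move cap with required stops at 10, 7, 9 leaves no slack for detours.
Route from 11: left 2 to 9, up 2 to 1, right 2 to 3, down 1 to 7, right 1 to 8 — 8 moves in all.
Check: all required cells visited; 8 ≤ 8 moves.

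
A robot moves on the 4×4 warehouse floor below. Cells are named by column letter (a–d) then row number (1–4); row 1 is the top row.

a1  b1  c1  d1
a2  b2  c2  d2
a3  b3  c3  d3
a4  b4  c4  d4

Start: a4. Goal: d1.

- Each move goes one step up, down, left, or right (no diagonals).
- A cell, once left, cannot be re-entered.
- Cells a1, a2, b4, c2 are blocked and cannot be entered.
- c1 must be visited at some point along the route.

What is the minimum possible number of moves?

6

Any route passes through c1 somewhere between a4 and d1. Summing Manhattan distances along the two legs (a4 → c1 → d1) gives a lower bound of 5 + 1 = 6 moves.
A route of 6 moves achieves this: a4 → a3 → b3 → b2 → b1 → c1 → d1.
Since 6 matches the lower bound, it is optimal.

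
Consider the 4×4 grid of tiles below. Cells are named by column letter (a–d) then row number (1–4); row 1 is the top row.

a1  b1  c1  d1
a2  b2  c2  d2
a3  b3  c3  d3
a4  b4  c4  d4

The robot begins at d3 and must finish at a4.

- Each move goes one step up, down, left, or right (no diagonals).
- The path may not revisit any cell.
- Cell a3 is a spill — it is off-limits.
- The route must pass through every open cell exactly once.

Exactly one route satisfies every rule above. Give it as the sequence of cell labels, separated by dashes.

d3 - d4 - c4 - c3 - c2 - d2 - d1 - c1 - b1 - a1 - a2 - b2 - b3 - b4 - a4

Need to visit all 15 open cells exactly once, starting at d3 and ending at a4.
Cell a1 has only two open neighbours (a2 and b1), so the path must pass straight through it: one of those is the cell it's entered from and the other is where it exits.
Route from d3: down 1 to d4, left 1 to c4, up 2 to c2, right 1 to d2, up 1 to d1, left 3 to a1, down 1 to a2, right 1 to b2, down 2 to b4, left 1 to a4 — 14 moves in all.
Check: all 15 open cells covered.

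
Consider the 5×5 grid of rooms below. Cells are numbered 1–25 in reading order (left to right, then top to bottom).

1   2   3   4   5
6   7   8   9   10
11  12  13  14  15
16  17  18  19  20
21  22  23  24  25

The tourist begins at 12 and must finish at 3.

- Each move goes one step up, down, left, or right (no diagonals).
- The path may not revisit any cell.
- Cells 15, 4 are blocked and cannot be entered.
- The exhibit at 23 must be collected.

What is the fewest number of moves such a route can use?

7

Any route passes through 23 somewhere between 12 and 3. Summing Manhattan distances along the two legs (12 → 23 → 3) gives a lower bound of 3 + 4 = 7 moves.
A route of 7 moves achieves this: 12 → 17 → 22 → 23 → 18 → 13 → 8 → 3.
Since 7 matches the lower bound, it is optimal.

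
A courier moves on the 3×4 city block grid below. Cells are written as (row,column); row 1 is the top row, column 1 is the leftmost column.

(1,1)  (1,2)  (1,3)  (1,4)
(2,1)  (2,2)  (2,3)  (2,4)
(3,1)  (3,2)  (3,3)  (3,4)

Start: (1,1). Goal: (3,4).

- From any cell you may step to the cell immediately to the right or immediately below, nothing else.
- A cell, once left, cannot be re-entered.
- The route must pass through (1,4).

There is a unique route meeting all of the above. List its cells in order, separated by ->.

(1,1) -> (1,2) -> (1,3) -> (1,4) -> (2,4) -> (3,4)

Moves only go right or down, so the column and row indices never decrease.
Route from (1,1): 3× right (reaching (1,4)), 2× down (reaching (3,4)) — 5 moves in all.
Check: all required cells visited.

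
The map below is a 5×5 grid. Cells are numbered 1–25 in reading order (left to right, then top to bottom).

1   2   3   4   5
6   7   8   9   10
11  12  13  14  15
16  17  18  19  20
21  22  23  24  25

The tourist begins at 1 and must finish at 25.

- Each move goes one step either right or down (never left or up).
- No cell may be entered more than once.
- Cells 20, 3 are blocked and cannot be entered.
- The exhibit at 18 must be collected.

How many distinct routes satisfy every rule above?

18

A right/down-only route from 1 to 25 makes exactly 4 down-moves and 4 right-moves in some order.
With no other constraints that would be C(8,4) = 70 routes.
Split at 18 and multiply the segment counts (each segment already excludes blocked cells): 1→18: 9; 18→25: 2; product = 18.
That gives 18 routes.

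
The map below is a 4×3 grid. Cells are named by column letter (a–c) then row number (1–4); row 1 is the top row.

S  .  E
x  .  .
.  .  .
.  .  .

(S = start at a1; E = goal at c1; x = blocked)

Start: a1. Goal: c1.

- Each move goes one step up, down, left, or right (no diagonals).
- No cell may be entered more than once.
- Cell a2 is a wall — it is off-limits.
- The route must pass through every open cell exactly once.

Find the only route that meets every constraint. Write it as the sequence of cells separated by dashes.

Need to visit all 11 open cells exactly once, starting at a1 and ending at c1.
Cell a4 has only two open neighbours (a3 and b4), so the path must pass straight through it: one of those is the cell it's entered from and the other is where it exits.
Route from a1: right 1 to b1, down 2 to b3, left 1 to a3, down 1 to a4, right 2 to c4, up 3 to c1 — 10 moves in all.
Check: all 11 open cells covered.

a1 - b1 - b2 - b3 - a3 - a4 - b4 - c4 - c3 - c2 - c1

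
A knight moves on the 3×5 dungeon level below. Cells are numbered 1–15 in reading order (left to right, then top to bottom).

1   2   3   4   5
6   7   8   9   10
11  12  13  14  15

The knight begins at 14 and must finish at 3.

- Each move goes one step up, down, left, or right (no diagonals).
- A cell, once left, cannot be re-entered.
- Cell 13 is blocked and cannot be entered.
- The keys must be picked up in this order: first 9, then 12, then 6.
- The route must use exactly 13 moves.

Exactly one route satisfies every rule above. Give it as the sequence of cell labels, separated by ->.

14 -> 15 -> 10 -> 5 -> 4 -> 9 -> 8 -> 7 -> 12 -> 11 -> 6 -> 1 -> 2 -> 3

The waypoints must appear in the order 9, 12, 6, with no cell reused.
Route from 14: right to 15, 2× up (reaching 5), left to 4, down to 9, 2× left (reaching 7), down to 12, left to 11, 2× up (reaching 1), 2× right (reaching 3) — 13 moves in all.
Check: order respected (9 at step 5, 12 at step 8, 6 at step 10); 13 moves as required.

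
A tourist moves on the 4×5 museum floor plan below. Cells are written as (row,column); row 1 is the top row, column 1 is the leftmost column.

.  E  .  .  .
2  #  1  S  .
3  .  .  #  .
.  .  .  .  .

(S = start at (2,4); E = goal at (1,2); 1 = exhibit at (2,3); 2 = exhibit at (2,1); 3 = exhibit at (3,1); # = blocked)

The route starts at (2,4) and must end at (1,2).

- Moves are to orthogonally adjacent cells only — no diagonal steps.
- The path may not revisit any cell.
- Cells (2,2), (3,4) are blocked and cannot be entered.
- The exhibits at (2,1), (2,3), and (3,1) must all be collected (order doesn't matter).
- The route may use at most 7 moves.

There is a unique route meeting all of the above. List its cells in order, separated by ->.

(2,4) -> (2,3) -> (3,3) -> (3,2) -> (3,1) -> (2,1) -> (1,1) -> (1,2)

The budget equals the shortest possible length, so every move has to be on a shortest route through the required cells.
Route from (2,4): left to (2,3), down to (3,3), 2× left (reaching (3,1)), 2× up (reaching (1,1)), right to (1,2) — 7 moves in all.
Check: all required cells visited; 7 ≤ 7 moves.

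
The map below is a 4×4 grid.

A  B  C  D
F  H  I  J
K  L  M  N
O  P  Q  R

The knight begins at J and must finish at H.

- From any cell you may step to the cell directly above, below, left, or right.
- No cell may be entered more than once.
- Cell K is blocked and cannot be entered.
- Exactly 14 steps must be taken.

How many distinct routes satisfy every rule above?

Need simple routes of exactly 14 moves from J to H (Manhattan distance 2, so 6 moves are spent on a detour and 6 undoing it).
No route satisfies every constraint, so the count is 0.

0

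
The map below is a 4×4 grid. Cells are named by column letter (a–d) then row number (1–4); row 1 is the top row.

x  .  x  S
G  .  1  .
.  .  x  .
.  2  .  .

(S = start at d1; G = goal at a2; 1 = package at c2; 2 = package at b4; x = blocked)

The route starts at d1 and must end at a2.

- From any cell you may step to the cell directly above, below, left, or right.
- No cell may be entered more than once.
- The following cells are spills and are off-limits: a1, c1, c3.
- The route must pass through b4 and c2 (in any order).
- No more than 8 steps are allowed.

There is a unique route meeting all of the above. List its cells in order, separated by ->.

Any route must reach b4 and c2 and still end at a2 within 8 moves, so the order of the required stops is forced.
Route from d1: down to d2, 2× left (reaching b2), 2× down (reaching b4), left to a4, 2× up (reaching a2) — 8 moves in all.
Check: all required cells visited; 8 ≤ 8 moves.

d1 -> d2 -> c2 -> b2 -> b3 -> b4 -> a4 -> a3 -> a2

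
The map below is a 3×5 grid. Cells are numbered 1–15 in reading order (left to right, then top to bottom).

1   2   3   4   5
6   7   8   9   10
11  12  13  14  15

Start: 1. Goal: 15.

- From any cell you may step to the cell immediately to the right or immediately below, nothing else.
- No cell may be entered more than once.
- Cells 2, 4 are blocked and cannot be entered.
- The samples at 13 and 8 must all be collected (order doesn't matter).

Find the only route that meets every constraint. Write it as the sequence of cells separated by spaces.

Moves only go right or down, so the column and row indices never decrease.
Route from 1: down 1 to 6, right 2 to 8, down 1 to 13, right 2 to 15 — 6 moves in all.
Check: all required cells visited.

1 6 7 8 13 14 15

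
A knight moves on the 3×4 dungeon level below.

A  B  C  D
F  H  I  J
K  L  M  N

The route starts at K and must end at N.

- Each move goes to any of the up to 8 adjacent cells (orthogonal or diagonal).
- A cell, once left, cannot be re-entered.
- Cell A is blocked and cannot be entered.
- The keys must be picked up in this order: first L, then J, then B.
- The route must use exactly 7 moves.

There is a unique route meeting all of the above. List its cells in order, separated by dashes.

K - L - M - J - C - B - I - N

The waypoints must appear in the order L, J, B, with no cell reused.
Route from K: right 2 to M, up-right 1 to J, up-left 1 to C, left 1 to B, down-right 2 to N — 7 moves in all.
Check: order respected (L at step 1, J at step 3, B at step 5); 7 moves as required.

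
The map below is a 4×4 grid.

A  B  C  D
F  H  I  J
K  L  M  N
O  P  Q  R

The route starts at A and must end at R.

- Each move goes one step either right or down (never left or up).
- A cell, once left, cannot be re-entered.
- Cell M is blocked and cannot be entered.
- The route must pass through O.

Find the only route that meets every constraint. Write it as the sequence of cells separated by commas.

A, F, K, O, P, Q, R

Moves only go right or down, so the column and row indices never decrease.
Route from A: down 3 to O, right 3 to R — 6 moves in all.
Check: all required cells visited.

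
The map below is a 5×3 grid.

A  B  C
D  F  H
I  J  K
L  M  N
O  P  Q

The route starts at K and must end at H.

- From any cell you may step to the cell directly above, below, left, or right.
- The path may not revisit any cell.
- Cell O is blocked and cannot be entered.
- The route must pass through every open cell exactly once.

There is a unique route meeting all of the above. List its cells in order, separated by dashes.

Need to visit all 14 open cells exactly once, starting at K and ending at H.
Cell L has only two open neighbours (I and M), so the path must pass straight through it: one of those is the cell it's entered from and the other is where it exits.
Route from K: down 2 to Q, left 1 to P, up 1 to M, left 1 to L, up 1 to I, right 1 to J, up 1 to F, left 1 to D, up 1 to A, right 2 to C, down 1 to H — 13 moves in all.
Check: all 14 open cells covered.

K - N - Q - P - M - L - I - J - F - D - A - B - C - H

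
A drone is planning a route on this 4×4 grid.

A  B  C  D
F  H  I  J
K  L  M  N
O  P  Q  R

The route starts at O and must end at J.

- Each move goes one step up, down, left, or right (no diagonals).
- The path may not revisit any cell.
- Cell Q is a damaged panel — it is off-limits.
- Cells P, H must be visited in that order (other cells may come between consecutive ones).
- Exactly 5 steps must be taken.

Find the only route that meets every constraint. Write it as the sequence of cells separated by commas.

The waypoints must appear in the order P, H, with no cell reused.
Route from O: right to P, 2× up (reaching H), 2× right (reaching J) — 5 moves in all.
Check: order respected (P at step 1, H at step 3); 5 moves as required.

O, P, L, H, I, J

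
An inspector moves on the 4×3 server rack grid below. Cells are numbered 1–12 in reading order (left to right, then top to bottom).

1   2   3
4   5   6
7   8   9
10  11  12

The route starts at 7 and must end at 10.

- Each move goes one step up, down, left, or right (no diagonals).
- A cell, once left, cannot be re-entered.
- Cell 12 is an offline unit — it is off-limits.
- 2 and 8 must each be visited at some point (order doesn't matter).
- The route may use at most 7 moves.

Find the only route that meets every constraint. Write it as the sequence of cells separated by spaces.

7 4 1 2 5 8 11 10

The 7-move cap with required stops at 2, 8 leaves no slack for detours.
Route from 7: 2× up (reaching 1), right to 2, 3× down (reaching 11), left to 10 — 7 moves in all.
Check: all required cells visited; 7 ≤ 7 moves.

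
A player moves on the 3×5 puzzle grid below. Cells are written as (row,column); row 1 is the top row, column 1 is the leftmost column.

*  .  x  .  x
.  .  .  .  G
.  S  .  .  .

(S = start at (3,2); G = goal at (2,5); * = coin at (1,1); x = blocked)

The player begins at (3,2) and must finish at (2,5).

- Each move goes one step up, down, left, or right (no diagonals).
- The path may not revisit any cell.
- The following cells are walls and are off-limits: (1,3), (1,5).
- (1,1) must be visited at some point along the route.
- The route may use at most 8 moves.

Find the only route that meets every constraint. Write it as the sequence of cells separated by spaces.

(3,2) (3,1) (2,1) (1,1) (1,2) (2,2) (2,3) (2,4) (2,5)

Any route must reach (1,1) and still end at (2,5) within 8 moves, so the order of the required stops is forced.
Route from (3,2): left to (3,1), 2× up (reaching (1,1)), right to (1,2), down to (2,2), 3× right (reaching (2,5)) — 8 moves in all.
Check: all required cells visited; 8 ≤ 8 moves.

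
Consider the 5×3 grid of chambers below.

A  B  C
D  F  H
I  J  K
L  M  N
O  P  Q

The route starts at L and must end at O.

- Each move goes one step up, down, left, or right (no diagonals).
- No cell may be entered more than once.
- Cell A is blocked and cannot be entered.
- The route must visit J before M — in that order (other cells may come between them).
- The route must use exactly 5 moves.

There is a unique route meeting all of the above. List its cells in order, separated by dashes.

L - I - J - M - P - O

The waypoints must appear in the order J, M, with no cell reused.
Route from L: up to I, right to J, 2× down (reaching P), left to O — 5 moves in all.
Check: order respected (J at step 2, M at step 3); 5 moves as required.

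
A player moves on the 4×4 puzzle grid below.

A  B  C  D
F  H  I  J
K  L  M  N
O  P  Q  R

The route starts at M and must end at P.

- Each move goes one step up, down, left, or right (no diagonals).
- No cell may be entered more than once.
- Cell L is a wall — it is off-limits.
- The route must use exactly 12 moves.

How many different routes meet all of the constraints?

Need simple routes of exactly 12 moves from M to P (Manhattan distance 2, so 5 moves are spent on a detour and 5 undoing it).
Enumerating: M I H F A B C D J N R Q P | M Q R N J D C I H F K O P | M Q R N J D C B H F K O P | M Q R N J D C B A F K O P | M Q R N J I C B H F K O P | M Q R N J I C B A F K O P | M Q R N J I H B A F K O P | M N J D C I H B A F K O P.
That gives 8 routes.

8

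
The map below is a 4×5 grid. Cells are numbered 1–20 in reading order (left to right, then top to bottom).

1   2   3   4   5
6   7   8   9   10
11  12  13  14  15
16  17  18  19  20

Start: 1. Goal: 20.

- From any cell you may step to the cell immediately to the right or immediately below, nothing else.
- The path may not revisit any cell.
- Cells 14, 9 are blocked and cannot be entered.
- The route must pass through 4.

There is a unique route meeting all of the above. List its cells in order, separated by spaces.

1 2 3 4 5 10 15 20

Moves only go right or down, so the column and row indices never decrease.
Route from 1: 4× right (reaching 5), 3× down (reaching 20) — 7 moves in all.
Check: all required cells visited.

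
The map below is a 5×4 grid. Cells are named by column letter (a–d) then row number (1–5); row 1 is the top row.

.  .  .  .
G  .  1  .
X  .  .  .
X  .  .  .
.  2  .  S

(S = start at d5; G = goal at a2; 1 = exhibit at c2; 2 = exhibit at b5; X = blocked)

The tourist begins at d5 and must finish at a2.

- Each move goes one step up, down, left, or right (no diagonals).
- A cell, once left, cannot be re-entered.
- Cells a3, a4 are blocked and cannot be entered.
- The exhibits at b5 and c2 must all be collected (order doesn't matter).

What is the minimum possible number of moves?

8

Any route passes through b5 and c2 in some order between d5 and a2. Summing Manhattan distances along each leg and taking the cheapest ordering (d5 → b5 → c2 → a2) gives a lower bound of 2 + 4 + 2 = 8 moves.
A route of 8 moves achieves this: d5 → c5 → b5 → b4 → b3 → c3 → c2 → b2 → a2.
Since 8 matches the lower bound, it is optimal.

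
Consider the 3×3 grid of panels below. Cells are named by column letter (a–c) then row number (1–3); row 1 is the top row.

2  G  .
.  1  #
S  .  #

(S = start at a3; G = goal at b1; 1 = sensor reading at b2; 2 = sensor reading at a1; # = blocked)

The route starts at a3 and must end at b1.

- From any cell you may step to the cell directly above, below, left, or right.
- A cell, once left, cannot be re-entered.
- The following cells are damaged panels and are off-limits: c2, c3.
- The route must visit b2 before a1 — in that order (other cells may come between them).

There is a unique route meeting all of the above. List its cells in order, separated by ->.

The waypoints must appear in the order b2, a1, with no cell reused.
Route from a3: right 1 to b3, up 1 to b2, left 1 to a2, up 1 to a1, right 1 to b1 — 5 moves in all.
Check: order respected (1 at step 2, 2 at step 4).

a3 -> b3 -> b2 -> a2 -> a1 -> b1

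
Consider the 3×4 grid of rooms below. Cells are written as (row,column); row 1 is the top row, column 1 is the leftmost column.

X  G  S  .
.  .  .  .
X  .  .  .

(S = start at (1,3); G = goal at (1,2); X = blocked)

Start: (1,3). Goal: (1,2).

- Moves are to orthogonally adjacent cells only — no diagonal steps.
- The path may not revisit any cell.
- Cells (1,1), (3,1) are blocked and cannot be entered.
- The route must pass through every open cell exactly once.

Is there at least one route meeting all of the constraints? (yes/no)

no

Cell (2,1) has only one open neighbour but is neither the start nor the goal, so a Hamiltonian route would have to both enter and leave it through the same neighbour — impossible without revisiting.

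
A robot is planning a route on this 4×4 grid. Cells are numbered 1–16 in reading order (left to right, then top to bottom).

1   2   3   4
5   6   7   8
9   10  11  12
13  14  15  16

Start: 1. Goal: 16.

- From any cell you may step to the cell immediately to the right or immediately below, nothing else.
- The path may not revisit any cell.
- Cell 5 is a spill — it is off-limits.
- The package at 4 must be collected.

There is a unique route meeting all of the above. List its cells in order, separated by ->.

1 -> 2 -> 3 -> 4 -> 8 -> 12 -> 16

Moves only go right or down, so the column and row indices never decrease.
Route from 1: 3× right (reaching 4), 3× down (reaching 16) — 6 moves in all.
Check: all required cells visited.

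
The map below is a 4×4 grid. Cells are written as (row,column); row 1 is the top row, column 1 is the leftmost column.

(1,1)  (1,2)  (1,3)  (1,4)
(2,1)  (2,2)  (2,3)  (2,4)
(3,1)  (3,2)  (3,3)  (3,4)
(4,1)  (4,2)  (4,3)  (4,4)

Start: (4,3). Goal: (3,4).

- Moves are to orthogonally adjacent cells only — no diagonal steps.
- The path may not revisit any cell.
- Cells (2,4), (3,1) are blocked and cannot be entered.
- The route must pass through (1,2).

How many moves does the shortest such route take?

Any route passes through (1,2) somewhere between (4,3) and (3,4). Summing Manhattan distances along the two legs ((4,3) → (1,2) → (3,4)) gives a lower bound of 4 + 4 = 8 moves.
A route of 8 moves achieves this: (4,3) → (4,2) → (3,2) → (2,2) → (1,2) → (1,3) → (2,3) → (3,3) → (3,4).
Since 8 matches the lower bound, it is optimal.

8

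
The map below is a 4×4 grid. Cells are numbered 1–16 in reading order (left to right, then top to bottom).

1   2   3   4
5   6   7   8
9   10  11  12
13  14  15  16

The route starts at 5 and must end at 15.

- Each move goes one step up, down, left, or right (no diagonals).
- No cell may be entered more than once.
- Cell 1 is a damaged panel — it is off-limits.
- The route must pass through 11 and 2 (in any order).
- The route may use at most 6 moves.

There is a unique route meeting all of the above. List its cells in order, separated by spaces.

The 6-move cap with required stops at 11, 2 leaves no slack for detours.
Route from 5: right to 6, up to 2, right to 3, 3× down (reaching 15) — 6 moves in all.
Check: all required cells visited; 6 ≤ 6 moves.

5 6 2 3 7 11 15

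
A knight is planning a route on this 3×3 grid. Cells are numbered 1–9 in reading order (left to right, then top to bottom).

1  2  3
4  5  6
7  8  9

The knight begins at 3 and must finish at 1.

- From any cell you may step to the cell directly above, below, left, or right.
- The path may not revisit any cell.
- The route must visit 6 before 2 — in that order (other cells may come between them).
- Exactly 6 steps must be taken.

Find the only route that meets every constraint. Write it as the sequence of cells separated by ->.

3 -> 6 -> 9 -> 8 -> 5 -> 2 -> 1

The waypoints must appear in the order 6, 2, with no cell reused.
Route from 3: 2× down (reaching 9), left to 8, 2× up (reaching 2), left to 1 — 6 moves in all.
Check: order respected (6 at step 1, 2 at step 5); 6 moves as required.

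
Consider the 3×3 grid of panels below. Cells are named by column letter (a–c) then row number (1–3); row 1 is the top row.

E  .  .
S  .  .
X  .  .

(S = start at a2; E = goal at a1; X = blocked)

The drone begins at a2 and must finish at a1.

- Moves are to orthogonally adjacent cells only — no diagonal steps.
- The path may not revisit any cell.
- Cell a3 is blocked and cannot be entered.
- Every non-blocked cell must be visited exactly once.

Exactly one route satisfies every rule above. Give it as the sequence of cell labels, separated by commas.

a2, b2, b3, c3, c2, c1, b1, a1

Need to visit all 8 open cells exactly once, starting at a2 and ending at a1.
Cell c1 has only two open neighbours (c2 and b1), so the path must pass straight through it: one of those is the cell it's entered from and the other is where it exits.
Route from a2: right 1 to b2, down 1 to b3, right 1 to c3, up 2 to c1, left 2 to a1 — 7 moves in all.
Check: all 8 open cells covered.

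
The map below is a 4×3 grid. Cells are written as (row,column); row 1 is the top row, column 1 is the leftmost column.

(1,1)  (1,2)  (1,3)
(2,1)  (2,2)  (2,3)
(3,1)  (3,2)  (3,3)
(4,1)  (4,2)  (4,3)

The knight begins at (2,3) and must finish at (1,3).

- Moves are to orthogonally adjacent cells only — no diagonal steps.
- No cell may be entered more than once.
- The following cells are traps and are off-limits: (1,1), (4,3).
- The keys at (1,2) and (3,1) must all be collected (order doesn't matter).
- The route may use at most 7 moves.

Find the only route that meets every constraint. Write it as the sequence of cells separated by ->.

(2,3) -> (3,3) -> (3,2) -> (3,1) -> (2,1) -> (2,2) -> (1,2) -> (1,3)

The 7-move cap with required stops at (1,2), (3,1) leaves no slack for detours.
Route from (2,3): down to (3,3), 2× left (reaching (3,1)), up to (2,1), right to (2,2), up to (1,2), right to (1,3) — 7 moves in all.
Check: all required cells visited; 7 ≤ 7 moves.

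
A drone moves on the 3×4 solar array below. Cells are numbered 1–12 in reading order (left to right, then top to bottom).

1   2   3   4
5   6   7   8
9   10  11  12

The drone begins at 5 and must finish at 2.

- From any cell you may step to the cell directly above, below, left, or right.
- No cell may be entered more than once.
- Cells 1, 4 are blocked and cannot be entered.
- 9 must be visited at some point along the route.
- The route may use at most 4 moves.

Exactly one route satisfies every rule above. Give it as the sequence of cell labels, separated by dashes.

The budget equals the shortest possible length, so every move has to be on a shortest route through the required cells.
Route from 5: down to 9, right to 10, 2× up (reaching 2) — 4 moves in all.
Check: all required cells visited; 4 ≤ 4 moves.

5 - 9 - 10 - 6 - 2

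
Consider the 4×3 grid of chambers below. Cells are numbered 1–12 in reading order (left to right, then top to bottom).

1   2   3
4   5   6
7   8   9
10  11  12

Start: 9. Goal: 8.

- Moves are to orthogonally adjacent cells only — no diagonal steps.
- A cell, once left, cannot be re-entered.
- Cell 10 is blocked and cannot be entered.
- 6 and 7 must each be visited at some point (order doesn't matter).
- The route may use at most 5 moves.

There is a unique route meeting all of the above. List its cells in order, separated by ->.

9 -> 6 -> 5 -> 4 -> 7 -> 8

The 5-move cap with required stops at 6, 7 leaves no slack for detours.
Route from 9: up to 6, 2× left (reaching 4), down to 7, right to 8 — 5 moves in all.
Check: all required cells visited; 5 ≤ 5 moves.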